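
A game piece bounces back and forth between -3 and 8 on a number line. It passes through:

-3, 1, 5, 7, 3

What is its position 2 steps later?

The value travels 4 per step and bounces off the walls at -3 and 8.
  step 5: 3 → -1
  step 6: -1 → -1

-1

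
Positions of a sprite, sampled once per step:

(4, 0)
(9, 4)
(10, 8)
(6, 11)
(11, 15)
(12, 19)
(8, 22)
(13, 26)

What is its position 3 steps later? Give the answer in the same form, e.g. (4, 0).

Step-to-step displacements: (+5, +4), (+1, +4), (-4, +3), (+5, +4), (+1, +4), (-4, +3), (+5, +4) — a repeating cycle of length 3.
step 8: apply (+1, +4) → (14, 30)
step 9: apply (-4, +3) → (10, 33)
step 10: apply (+5, +4) → (15, 37)

(15, 37)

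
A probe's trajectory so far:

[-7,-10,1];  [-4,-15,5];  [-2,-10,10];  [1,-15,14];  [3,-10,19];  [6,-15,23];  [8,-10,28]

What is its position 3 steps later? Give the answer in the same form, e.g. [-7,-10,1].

The moves between consecutive positions are [+3,-5,+4], [+2,+5,+5], [+3,-5,+4], [+2,+5,+5], [+3,-5,+4], [+2,+5,+5]; they repeat the 2-cycle [[+3,-5,+4], [+2,+5,+5]].
step 7: apply [+3,-5,+4] → [11,-15,32]
step 8: apply [+2,+5,+5] → [13,-10,37]
step 9: apply [+3,-5,+4] → [16,-15,41]

[16,-15,41]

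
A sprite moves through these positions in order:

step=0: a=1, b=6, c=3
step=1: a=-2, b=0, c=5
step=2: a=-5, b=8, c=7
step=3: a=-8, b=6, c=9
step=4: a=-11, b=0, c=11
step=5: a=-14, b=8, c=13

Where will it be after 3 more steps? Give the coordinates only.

a=-23, b=8, c=19

The a coordinate changes by -3 each step, so at step 8 it is 1 + 8·(-3) = -23.
The b coordinate repeats the cycle [6, 0, 8] with period 3; step 8 mod 3 = 2, giving 8.
The c coordinate changes by +2 each step, so at step 8 it is 3 + 8·(2) = 19.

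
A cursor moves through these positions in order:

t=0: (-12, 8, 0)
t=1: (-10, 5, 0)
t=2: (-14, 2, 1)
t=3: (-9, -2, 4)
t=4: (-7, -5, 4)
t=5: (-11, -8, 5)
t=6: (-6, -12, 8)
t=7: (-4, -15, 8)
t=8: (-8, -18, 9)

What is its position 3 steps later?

The moves between consecutive positions are (+2, -3, +0), (-4, -3, +1), (+5, -4, +3), (+2, -3, +0), (-4, -3, +1), (+5, -4, +3), (+2, -3, +0), (-4, -3, +1); they repeat the 3-cycle [(+2, -3, +0), (-4, -3, +1), (+5, -4, +3)].
step 9: apply (+5, -4, +3) → (-3, -22, 12)
step 10: apply (+2, -3, +0) → (-1, -25, 12)
step 11: apply (-4, -3, +1) → (-5, -28, 13)

(-5, -28, 13)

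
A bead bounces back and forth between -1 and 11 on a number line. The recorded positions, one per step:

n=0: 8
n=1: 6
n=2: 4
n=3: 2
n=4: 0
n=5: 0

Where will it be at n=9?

8

The value travels 2 per step and bounces off the walls at -1 and 11.
  step 6: 0 → 2
  step 7: 2 → 4
  step 8: 4 → 6
  step 9: 6 → 8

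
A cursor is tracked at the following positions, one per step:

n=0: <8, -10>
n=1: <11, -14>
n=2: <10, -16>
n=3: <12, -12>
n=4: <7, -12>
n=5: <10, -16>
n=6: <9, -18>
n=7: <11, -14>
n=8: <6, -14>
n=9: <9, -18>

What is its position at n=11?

Step-to-step displacements: <+3, -4>, <-1, -2>, <+2, +4>, <-5, +0>, <+3, -4>, <-1, -2>, <+2, +4>, <-5, +0>, <+3, -4> — a repeating cycle of length 4.
step 10: apply <-1, -2> → <8, -20>
step 11: apply <+2, +4> → <10, -16>

<10, -16>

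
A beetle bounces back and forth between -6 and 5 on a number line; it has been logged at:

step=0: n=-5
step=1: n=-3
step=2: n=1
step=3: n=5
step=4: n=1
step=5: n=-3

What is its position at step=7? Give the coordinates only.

The value travels 4 per step and bounces off the walls at -6 and 5.
  step 6: -3 → -5
  step 7: -5 → -1

n=-1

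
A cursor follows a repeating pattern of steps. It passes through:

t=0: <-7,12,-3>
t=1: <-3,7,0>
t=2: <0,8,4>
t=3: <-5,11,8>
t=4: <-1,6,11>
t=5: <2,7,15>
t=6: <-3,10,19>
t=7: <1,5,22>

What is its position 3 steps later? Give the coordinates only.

<3,4,33>

The moves between consecutive positions are <+4,-5,+3>, <+3,+1,+4>, <-5,+3,+4>, <+4,-5,+3>, <+3,+1,+4>, <-5,+3,+4>, <+4,-5,+3>; they repeat the 3-cycle [<+4,-5,+3>, <+3,+1,+4>, <-5,+3,+4>].
step 8: apply <+3,+1,+4> → <4,6,26>
step 9: apply <-5,+3,+4> → <-1,9,30>
step 10: apply <+4,-5,+3> → <3,4,33>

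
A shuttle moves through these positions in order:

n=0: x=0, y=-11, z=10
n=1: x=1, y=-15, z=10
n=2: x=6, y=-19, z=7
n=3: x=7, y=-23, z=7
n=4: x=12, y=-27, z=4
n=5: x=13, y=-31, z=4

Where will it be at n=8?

Differencing gives (+1, -4, +0), (+5, -4, -3), (+1, -4, +0), (+5, -4, -3), (+1, -4, +0). This is the pattern (+1, -4, +0), (+5, -4, -3) repeated.
step 6: apply (+5, -4, -3) → x=18, y=-35, z=1
step 7: apply (+1, -4, +0) → x=19, y=-39, z=1
step 8: apply (+5, -4, -3) → x=24, y=-43, z=-2

x=24, y=-43, z=-2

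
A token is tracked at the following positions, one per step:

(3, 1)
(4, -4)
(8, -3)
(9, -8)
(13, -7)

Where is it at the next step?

(14, -12)

Step-to-step displacements: (+1, -5), (+4, +1), (+1, -5), (+4, +1) — a repeating cycle of length 2.
step 5: apply (+1, -5) → (14, -12)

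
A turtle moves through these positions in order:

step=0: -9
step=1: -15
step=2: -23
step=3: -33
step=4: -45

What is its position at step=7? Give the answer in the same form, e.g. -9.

-93

Successive displacements: -6, -8, -10, -12 — each changes by -2.
step 5: -45 − 14 → -59
step 6: -59 − 16 → -75
step 7: -75 − 18 → -93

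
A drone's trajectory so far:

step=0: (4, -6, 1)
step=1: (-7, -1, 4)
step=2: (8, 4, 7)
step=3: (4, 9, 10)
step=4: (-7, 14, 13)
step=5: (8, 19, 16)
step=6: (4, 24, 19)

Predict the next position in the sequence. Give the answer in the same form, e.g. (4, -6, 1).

The first coordinate repeats the cycle [4, -7, 8] with period 3; step 7 mod 3 = 1, giving -7.
The second coordinate changes by +5 each step, so at step 7 it is -6 + 7·(5) = 29.
The third coordinate changes by +3 each step, so at step 7 it is 1 + 7·(3) = 22.

(-7, 29, 22)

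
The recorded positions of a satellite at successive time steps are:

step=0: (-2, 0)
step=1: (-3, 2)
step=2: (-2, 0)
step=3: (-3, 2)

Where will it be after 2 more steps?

The jumps are (-1, +2), (+1, -2), (-1, +2) — a geometric progression with ratio -1.
step 4: (-3, 2) + (+1, -2) → (-2, 0)
step 5: (-2, 0) + (-1, +2) → (-3, 2)

(-3, 2)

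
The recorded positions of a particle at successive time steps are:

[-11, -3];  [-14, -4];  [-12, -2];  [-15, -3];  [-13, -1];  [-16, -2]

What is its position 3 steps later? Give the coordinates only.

[-15, 1]

Step-to-step displacements: [-3, -1], [+2, +2], [-3, -1], [+2, +2], [-3, -1] — a repeating cycle of length 2.
step 6: apply [+2, +2] → [-14, 0]
step 7: apply [-3, -1] → [-17, -1]
step 8: apply [+2, +2] → [-15, 1]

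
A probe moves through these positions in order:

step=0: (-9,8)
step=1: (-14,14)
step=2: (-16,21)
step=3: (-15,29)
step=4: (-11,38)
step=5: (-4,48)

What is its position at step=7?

First differences are (-5,+6), (-2,+7), (+1,+8), (+4,+9), (+7,+10); their common second difference is (+3,+1) (constant acceleration).
step 6: (-4,48) + (+10,+11) → (6,59)
step 7: (6,59) + (+13,+12) → (19,71)

(19,71)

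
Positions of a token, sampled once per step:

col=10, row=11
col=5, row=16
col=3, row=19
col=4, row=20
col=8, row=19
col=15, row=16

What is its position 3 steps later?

First differences are (-5, +5), (-2, +3), (+1, +1), (+4, -1), (+7, -3); their common second difference is (+3, -2) (constant acceleration).
step 6: col=15, row=16 + (+10, -5) → col=25, row=11
step 7: col=25, row=11 + (+13, -7) → col=38, row=4
step 8: col=38, row=4 + (+16, -9) → col=54, row=-5

col=54, row=-5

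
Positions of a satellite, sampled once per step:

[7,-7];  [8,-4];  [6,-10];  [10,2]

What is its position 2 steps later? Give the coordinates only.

[18,26]

The jumps are [+1,+3], [-2,-6], [+4,+12] — a geometric progression with ratio -2.
step 4: [10,2] + [-8,-24] → [2,-22]
step 5: [2,-22] + [+16,+48] → [18,26]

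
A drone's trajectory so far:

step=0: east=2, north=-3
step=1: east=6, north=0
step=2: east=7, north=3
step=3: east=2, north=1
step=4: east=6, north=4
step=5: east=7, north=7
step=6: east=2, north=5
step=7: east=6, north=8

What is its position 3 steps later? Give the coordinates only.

The moves between consecutive positions are (+4, +3), (+1, +3), (-5, -2), (+4, +3), (+1, +3), (-5, -2), (+4, +3); they repeat the 3-cycle [(+4, +3), (+1, +3), (-5, -2)].
step 8: apply (+1, +3) → east=7, north=11
step 9: apply (-5, -2) → east=2, north=9
step 10: apply (+4, +3) → east=6, north=12

east=6, north=12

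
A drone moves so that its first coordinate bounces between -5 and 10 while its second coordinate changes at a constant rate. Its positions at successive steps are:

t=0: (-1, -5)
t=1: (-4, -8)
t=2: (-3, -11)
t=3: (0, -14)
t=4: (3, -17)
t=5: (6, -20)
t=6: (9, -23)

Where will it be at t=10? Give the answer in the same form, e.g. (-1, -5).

The first coordinate reflects between -5 and 10, moving 3 per step.
  step 7: 9 → 8
  step 8: 8 → 5
  step 9: 5 → 2
  step 10: 2 → -1
The second coordinate changes by -3 each step: at step 10 it is -35.

(-1, -35)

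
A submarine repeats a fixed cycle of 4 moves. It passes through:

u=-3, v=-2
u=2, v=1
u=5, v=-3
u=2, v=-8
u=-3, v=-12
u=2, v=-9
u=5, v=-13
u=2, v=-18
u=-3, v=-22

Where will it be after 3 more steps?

u=2, v=-28

Step-to-step displacements: (+5, +3), (+3, -4), (-3, -5), (-5, -4), (+5, +3), (+3, -4), (-3, -5), (-5, -4) — a repeating cycle of length 4.
step 9: apply (+5, +3) → u=2, v=-19
step 10: apply (+3, -4) → u=5, v=-23
step 11: apply (-3, -5) → u=2, v=-28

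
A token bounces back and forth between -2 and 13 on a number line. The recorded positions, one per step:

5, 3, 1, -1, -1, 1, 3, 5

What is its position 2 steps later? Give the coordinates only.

9

The value travels 2 per step and bounces off the walls at -2 and 13.
  step 8: 5 → 7
  step 9: 7 → 9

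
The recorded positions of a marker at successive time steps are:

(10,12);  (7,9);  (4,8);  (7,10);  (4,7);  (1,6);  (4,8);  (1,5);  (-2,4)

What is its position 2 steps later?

(-2,3)

Step-to-step displacements: (-3,-3), (-3,-1), (+3,+2), (-3,-3), (-3,-1), (+3,+2), (-3,-3), (-3,-1) — a repeating cycle of length 3.
step 9: apply (+3,+2) → (1,6)
step 10: apply (-3,-3) → (-2,3)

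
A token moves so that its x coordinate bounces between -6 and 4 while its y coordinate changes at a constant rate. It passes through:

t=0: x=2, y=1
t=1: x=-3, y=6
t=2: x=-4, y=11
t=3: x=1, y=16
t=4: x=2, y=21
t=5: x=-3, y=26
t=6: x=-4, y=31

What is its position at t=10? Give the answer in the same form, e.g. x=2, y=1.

The x coordinate reflects between -6 and 4, moving 5 per step.
  step 7: -4 → 1
  step 8: 1 → 2
  step 9: 2 → -3
  step 10: -3 → -4
The y coordinate changes by +5 each step: at step 10 it is 51.

x=-4, y=51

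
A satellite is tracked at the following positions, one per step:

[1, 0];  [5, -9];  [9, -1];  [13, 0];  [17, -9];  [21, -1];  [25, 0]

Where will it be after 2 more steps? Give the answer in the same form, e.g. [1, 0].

[33, -1]

First: linear, +4 per step → 33 at step 8.
Second: cycles through 0, -9, -1 every 3 steps. Step 8 lands at position 2 of the cycle → -1.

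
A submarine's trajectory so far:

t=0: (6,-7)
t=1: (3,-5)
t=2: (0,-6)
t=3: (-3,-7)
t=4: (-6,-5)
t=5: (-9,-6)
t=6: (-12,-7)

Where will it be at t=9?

(-21,-7)

First: linear, -3 per step → -21 at step 9.
Second: cycles through -7, -5, -6 every 3 steps. Step 9 lands at position 0 of the cycle → -7.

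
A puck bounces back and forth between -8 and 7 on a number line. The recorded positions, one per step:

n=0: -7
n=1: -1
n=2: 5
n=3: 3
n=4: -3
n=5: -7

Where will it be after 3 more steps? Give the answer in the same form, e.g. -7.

The value reflects between -8 and 7, moving 6 per step.
  step 6: -7 → -1
  step 7: -1 → 5
  step 8: 5 → 3

3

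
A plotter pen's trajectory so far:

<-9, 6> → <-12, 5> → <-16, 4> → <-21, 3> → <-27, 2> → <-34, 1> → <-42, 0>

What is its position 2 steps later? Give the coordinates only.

<-61, -2>

Successive displacements: <-3, -1>, <-4, -1>, <-5, -1>, <-6, -1>, <-7, -1>, <-8, -1> — each changes by <-1, +0>.
step 7: <-42, 0> + <-9, -1> → <-51, -1>
step 8: <-51, -1> + <-10, -1> → <-61, -2>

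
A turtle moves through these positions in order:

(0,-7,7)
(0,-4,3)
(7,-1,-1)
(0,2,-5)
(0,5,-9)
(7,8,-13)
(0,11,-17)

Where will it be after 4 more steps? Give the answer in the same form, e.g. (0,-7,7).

The first coordinate repeats the cycle [0, 0, 7] with period 3; step 10 mod 3 = 1, giving 0.
The second coordinate changes by +3 each step, so at step 10 it is -7 + 10·(3) = 23.
The third coordinate changes by -4 each step, so at step 10 it is 7 + 10·(-4) = -33.

(0,23,-33)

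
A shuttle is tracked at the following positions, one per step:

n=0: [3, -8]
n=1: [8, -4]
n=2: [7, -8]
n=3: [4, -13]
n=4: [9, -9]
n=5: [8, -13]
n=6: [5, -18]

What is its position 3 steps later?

[6, -23]

Differencing gives [+5, +4], [-1, -4], [-3, -5], [+5, +4], [-1, -4], [-3, -5]. This is the pattern [+5, +4], [-1, -4], [-3, -5] repeated.
step 7: apply [+5, +4] → [10, -14]
step 8: apply [-1, -4] → [9, -18]
step 9: apply [-3, -5] → [6, -23]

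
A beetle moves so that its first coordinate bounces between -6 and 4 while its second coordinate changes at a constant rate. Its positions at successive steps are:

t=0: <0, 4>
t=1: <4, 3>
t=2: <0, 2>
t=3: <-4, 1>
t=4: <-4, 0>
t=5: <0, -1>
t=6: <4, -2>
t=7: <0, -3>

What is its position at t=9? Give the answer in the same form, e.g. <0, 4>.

The first coordinate travels 4 per step and bounces off the walls at -6 and 4.
  step 8: 0 → -4
  step 9: -4 → -4
The second coordinate changes by -1 each step: at step 9 it is -5.

<-4, -5>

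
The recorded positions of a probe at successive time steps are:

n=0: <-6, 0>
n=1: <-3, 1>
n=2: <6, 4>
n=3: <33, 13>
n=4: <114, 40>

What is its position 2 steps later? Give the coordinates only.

<1086, 364>

Consecutive displacements <+3, +1>, <+9, +3>, <+27, +9>, <+81, +27> scale by a factor of 3 each step.
step 5: <114, 40> + <+243, +81> → <357, 121>
step 6: <357, 121> + <+729, +243> → <1086, 364>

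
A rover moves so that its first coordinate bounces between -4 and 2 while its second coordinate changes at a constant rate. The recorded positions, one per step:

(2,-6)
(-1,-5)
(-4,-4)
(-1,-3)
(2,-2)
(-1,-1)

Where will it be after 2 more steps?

The first coordinate travels 3 per step and bounces off the walls at -4 and 2.
  step 6: -1 → -4
  step 7: -4 → -1
The second coordinate changes by +1 each step: at step 7 it is 1.

(-1,1)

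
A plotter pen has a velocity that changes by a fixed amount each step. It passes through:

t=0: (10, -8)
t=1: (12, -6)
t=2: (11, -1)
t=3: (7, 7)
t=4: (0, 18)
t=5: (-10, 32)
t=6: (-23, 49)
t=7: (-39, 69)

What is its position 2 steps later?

Successive displacements: (+2, +2), (-1, +5), (-4, +8), (-7, +11), (-10, +14), (-13, +17), (-16, +20) — each changes by (-3, +3).
step 8: (-39, 69) + (-19, +23) → (-58, 92)
step 9: (-58, 92) + (-22, +26) → (-80, 118)

(-80, 118)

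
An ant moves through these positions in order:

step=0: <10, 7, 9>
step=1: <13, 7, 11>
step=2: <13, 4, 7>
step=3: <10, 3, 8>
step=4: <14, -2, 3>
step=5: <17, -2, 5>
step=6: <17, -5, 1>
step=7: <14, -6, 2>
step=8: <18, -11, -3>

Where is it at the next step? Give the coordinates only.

The moves between consecutive positions are <+3, +0, +2>, <+0, -3, -4>, <-3, -1, +1>, <+4, -5, -5>, <+3, +0, +2>, <+0, -3, -4>, <-3, -1, +1>, <+4, -5, -5>; they repeat the 4-cycle [<+3, +0, +2>, <+0, -3, -4>, <-3, -1, +1>, <+4, -5, -5>].
step 9: apply <+3, +0, +2> → <21, -11, -1>

<21, -11, -1>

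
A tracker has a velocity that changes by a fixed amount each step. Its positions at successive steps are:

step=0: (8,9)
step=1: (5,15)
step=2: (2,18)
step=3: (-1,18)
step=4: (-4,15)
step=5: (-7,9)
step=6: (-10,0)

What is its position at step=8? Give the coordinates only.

Taking differences between consecutive positions: (-3,+6), (-3,+3), (-3,+0), (-3,-3), (-3,-6), (-3,-9). These grow by (+0,-3) each step.
step 7: (-10,0) + (-3,-12) → (-13,-12)
step 8: (-13,-12) + (-3,-15) → (-16,-27)

(-16,-27)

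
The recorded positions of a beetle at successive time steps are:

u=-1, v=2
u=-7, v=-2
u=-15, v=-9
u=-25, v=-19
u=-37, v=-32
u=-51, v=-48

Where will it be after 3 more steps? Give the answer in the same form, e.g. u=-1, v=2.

First differences are (-6, -4), (-8, -7), (-10, -10), (-12, -13), (-14, -16); their common second difference is (-2, -3) (constant acceleration).
step 6: u=-51, v=-48 + (-16, -19) → u=-67, v=-67
step 7: u=-67, v=-67 + (-18, -22) → u=-85, v=-89
step 8: u=-85, v=-89 + (-20, -25) → u=-105, v=-114

u=-105, v=-114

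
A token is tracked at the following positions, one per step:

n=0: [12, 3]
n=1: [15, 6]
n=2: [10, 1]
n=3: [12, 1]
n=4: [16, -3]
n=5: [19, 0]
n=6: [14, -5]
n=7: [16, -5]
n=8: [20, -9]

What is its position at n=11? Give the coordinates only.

[20, -11]

Step-to-step displacements: [+3, +3], [-5, -5], [+2, +0], [+4, -4], [+3, +3], [-5, -5], [+2, +0], [+4, -4] — a repeating cycle of length 4.
step 9: apply [+3, +3] → [23, -6]
step 10: apply [-5, -5] → [18, -11]
step 11: apply [+2, +0] → [20, -11]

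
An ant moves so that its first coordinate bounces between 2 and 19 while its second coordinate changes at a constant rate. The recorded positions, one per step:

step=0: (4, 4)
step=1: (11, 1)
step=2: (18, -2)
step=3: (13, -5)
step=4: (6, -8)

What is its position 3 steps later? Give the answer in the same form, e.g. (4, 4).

(19, -17)

The first coordinate travels 7 per step and bounces off the walls at 2 and 19.
  step 5: 6 → 5
  step 6: 5 → 12
  step 7: 12 → 19
The second coordinate changes by -3 each step: at step 7 it is -17.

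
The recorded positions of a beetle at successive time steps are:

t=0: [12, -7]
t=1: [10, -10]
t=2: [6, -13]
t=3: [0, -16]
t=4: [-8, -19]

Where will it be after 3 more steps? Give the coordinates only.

[-44, -28]

Taking differences between consecutive positions: [-2, -3], [-4, -3], [-6, -3], [-8, -3]. These grow by [-2, +0] each step.
step 5: [-8, -19] + [-10, -3] → [-18, -22]
step 6: [-18, -22] + [-12, -3] → [-30, -25]
step 7: [-30, -25] + [-14, -3] → [-44, -28]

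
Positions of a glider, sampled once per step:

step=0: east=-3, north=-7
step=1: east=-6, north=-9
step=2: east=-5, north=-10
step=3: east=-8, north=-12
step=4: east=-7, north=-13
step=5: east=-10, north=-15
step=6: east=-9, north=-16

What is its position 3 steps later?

east=-14, north=-21

The moves between consecutive positions are (-3, -2), (+1, -1), (-3, -2), (+1, -1), (-3, -2), (+1, -1); they repeat the 2-cycle [(-3, -2), (+1, -1)].
step 7: apply (-3, -2) → east=-12, north=-18
step 8: apply (+1, -1) → east=-11, north=-19
step 9: apply (-3, -2) → east=-14, north=-21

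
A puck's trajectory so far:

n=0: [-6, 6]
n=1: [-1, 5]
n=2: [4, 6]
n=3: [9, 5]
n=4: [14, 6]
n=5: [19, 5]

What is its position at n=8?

First: linear, +5 per step → 34 at step 8.
Second: cycles through 6, 5 every 2 steps. Step 8 lands at position 0 of the cycle → 6.

[34, 6]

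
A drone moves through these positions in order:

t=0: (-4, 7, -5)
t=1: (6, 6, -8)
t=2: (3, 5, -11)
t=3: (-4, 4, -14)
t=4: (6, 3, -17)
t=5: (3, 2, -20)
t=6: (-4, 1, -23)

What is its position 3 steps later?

The first coordinate repeats the cycle [-4, 6, 3] with period 3; step 9 mod 3 = 0, giving -4.
The second coordinate changes by -1 each step, so at step 9 it is 7 + 9·(-1) = -2.
The third coordinate changes by -3 each step, so at step 9 it is -5 + 9·(-3) = -32.

(-4, -2, -32)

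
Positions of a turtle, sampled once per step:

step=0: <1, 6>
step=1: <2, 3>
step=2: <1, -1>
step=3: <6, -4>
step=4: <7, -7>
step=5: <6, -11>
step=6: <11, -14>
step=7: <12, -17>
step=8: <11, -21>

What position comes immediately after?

<16, -24>

The moves between consecutive positions are <+1, -3>, <-1, -4>, <+5, -3>, <+1, -3>, <-1, -4>, <+5, -3>, <+1, -3>, <-1, -4>; they repeat the 3-cycle [<+1, -3>, <-1, -4>, <+5, -3>].
step 9: apply <+5, -3> → <16, -24>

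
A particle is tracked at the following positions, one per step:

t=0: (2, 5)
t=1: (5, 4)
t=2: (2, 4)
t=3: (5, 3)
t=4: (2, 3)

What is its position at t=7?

The moves between consecutive positions are (+3, -1), (-3, +0), (+3, -1), (-3, +0); they repeat the 2-cycle [(+3, -1), (-3, +0)].
step 5: apply (+3, -1) → (5, 2)
step 6: apply (-3, +0) → (2, 2)
step 7: apply (+3, -1) → (5, 1)

(5, 1)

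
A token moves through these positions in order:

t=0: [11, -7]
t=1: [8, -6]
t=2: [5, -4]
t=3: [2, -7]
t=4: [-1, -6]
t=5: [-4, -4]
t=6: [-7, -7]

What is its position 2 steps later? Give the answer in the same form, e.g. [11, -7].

[-13, -4]

The first coordinate changes by -3 each step, so at step 8 it is 11 + 8·(-3) = -13.
The second coordinate repeats the cycle [-7, -6, -4] with period 3; step 8 mod 3 = 2, giving -4.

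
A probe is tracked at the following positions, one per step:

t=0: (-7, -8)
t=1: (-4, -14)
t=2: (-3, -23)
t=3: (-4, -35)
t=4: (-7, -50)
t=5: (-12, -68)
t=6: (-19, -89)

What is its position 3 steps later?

First differences are (+3, -6), (+1, -9), (-1, -12), (-3, -15), (-5, -18), (-7, -21); their common second difference is (-2, -3) (constant acceleration).
step 7: (-19, -89) + (-9, -24) → (-28, -113)
step 8: (-28, -113) + (-11, -27) → (-39, -140)
step 9: (-39, -140) + (-13, -30) → (-52, -170)

(-52, -170)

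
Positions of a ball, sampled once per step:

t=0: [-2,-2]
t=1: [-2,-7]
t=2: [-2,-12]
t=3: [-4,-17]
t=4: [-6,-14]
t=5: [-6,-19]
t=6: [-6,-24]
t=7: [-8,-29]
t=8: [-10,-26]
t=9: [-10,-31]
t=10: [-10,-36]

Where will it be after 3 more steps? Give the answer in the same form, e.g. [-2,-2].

[-14,-43]

Differencing gives [+0,-5], [+0,-5], [-2,-5], [-2,+3], [+0,-5], [+0,-5], [-2,-5], [-2,+3], [+0,-5], [+0,-5]. This is the pattern [+0,-5], [+0,-5], [-2,-5], [-2,+3] repeated.
step 11: apply [-2,-5] → [-12,-41]
step 12: apply [-2,+3] → [-14,-38]
step 13: apply [+0,-5] → [-14,-43]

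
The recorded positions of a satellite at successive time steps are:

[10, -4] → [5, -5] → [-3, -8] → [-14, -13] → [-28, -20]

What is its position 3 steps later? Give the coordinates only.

Successive displacements: [-5, -1], [-8, -3], [-11, -5], [-14, -7] — each changes by [-3, -2].
step 5: [-28, -20] + [-17, -9] → [-45, -29]
step 6: [-45, -29] + [-20, -11] → [-65, -40]
step 7: [-65, -40] + [-23, -13] → [-88, -53]

[-88, -53]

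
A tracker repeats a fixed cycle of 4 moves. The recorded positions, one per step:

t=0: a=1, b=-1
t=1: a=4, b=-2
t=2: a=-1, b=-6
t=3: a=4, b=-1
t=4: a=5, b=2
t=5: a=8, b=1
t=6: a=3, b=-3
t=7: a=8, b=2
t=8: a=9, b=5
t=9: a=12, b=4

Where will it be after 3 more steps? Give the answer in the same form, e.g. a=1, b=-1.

Differencing gives (+3, -1), (-5, -4), (+5, +5), (+1, +3), (+3, -1), (-5, -4), (+5, +5), (+1, +3), (+3, -1). This is the pattern (+3, -1), (-5, -4), (+5, +5), (+1, +3) repeated.
step 10: apply (-5, -4) → a=7, b=0
step 11: apply (+5, +5) → a=12, b=5
step 12: apply (+1, +3) → a=13, b=8

a=13, b=8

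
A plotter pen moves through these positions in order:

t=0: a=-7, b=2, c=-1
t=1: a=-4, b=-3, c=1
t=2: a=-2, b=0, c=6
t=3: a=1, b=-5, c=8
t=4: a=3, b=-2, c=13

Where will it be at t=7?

a=11, b=-9, c=22

Differencing gives (+3,-5,+2), (+2,+3,+5), (+3,-5,+2), (+2,+3,+5). This is the pattern (+3,-5,+2), (+2,+3,+5) repeated.
step 5: apply (+3,-5,+2) → a=6, b=-7, c=15
step 6: apply (+2,+3,+5) → a=8, b=-4, c=20
step 7: apply (+3,-5,+2) → a=11, b=-9, c=22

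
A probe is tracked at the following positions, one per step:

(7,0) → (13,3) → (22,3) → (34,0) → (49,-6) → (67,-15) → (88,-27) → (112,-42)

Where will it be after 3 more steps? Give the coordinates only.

Taking differences between consecutive positions: (+6,+3), (+9,+0), (+12,-3), (+15,-6), (+18,-9), (+21,-12), (+24,-15). These grow by (+3,-3) each step.
step 8: (112,-42) + (+27,-18) → (139,-60)
step 9: (139,-60) + (+30,-21) → (169,-81)
step 10: (169,-81) + (+33,-24) → (202,-105)

(202,-105)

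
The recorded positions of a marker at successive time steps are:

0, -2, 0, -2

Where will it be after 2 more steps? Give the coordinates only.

Step-to-step displacements: -2, +2, -2; each is -1× the previous.
step 4: -2 + 2 → 0
step 5: 0 − 2 → -2

-2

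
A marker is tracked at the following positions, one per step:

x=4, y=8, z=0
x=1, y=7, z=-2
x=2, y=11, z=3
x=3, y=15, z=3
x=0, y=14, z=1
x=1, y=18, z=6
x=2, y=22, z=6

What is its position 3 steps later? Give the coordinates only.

Step-to-step displacements: (-3, -1, -2), (+1, +4, +5), (+1, +4, +0), (-3, -1, -2), (+1, +4, +5), (+1, +4, +0) — a repeating cycle of length 3.
step 7: apply (-3, -1, -2) → x=-1, y=21, z=4
step 8: apply (+1, +4, +5) → x=0, y=25, z=9
step 9: apply (+1, +4, +0) → x=1, y=29, z=9

x=1, y=29, z=9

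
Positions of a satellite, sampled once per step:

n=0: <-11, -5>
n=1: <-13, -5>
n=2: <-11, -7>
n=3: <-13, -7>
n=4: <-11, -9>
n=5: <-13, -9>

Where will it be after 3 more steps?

Differencing gives <-2, +0>, <+2, -2>, <-2, +0>, <+2, -2>, <-2, +0>. This is the pattern <-2, +0>, <+2, -2> repeated.
step 6: apply <+2, -2> → <-11, -11>
step 7: apply <-2, +0> → <-13, -11>
step 8: apply <+2, -2> → <-11, -13>

<-11, -13>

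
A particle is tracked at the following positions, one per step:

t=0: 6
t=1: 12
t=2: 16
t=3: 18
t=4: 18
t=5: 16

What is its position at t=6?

Successive displacements: +6, +4, +2, +0, -2 — each changes by -2.
step 6: 16 − 4 → 12

12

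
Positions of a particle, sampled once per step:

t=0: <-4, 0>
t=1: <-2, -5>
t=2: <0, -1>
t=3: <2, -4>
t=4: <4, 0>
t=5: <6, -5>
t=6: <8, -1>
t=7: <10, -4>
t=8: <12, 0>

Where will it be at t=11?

<18, -4>

First: linear, +2 per step → 18 at step 11.
Second: cycles through 0, -5, -1, -4 every 4 steps. Step 11 lands at position 3 of the cycle → -4.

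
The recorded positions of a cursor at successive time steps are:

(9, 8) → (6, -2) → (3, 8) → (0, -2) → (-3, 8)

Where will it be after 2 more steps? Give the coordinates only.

The first coordinate changes by -3 each step, so at step 6 it is 9 + 6·(-3) = -9.
The second coordinate repeats the cycle [8, -2] with period 2; step 6 mod 2 = 0, giving 8.

(-9, 8)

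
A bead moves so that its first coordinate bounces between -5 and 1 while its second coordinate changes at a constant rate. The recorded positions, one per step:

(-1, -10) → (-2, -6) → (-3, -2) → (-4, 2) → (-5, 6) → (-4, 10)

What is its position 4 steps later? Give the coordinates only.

(0, 26)

The first coordinate travels 1 per step and bounces off the walls at -5 and 1.
  step 6: -4 → -3
  step 7: -3 → -2
  step 8: -2 → -1
  step 9: -1 → 0
The second coordinate changes by +4 each step: at step 9 it is 26.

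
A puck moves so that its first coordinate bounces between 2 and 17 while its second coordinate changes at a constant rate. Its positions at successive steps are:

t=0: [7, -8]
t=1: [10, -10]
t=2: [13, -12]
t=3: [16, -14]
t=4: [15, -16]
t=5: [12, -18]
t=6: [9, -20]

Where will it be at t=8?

[3, -24]

The first coordinate reflects between 2 and 17, moving 3 per step.
  step 7: 9 → 6
  step 8: 6 → 3
The second coordinate changes by -2 each step: at step 8 it is -24.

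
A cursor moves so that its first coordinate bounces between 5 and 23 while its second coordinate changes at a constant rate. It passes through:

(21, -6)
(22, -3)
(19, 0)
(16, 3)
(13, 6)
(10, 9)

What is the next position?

The first coordinate reflects between 5 and 23, moving 3 per step.
  step 6: 10 → 7
The second coordinate changes by +3 each step: at step 6 it is 12.

(7, 12)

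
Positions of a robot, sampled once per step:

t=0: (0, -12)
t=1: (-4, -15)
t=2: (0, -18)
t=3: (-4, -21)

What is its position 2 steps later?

(-4, -27)

First: cycles through 0, -4 every 2 steps. Step 5 lands at position 1 of the cycle → -4.
Second: linear, -3 per step → -27 at step 5.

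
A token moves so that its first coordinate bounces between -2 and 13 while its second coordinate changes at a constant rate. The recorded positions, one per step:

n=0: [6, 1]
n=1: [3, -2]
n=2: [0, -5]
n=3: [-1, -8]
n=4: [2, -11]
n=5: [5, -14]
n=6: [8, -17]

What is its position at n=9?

[9, -26]

The first coordinate reflects between -2 and 13, moving 3 per step.
  step 7: 8 → 11
  step 8: 11 → 12
  step 9: 12 → 9
The second coordinate changes by -3 each step: at step 9 it is -26.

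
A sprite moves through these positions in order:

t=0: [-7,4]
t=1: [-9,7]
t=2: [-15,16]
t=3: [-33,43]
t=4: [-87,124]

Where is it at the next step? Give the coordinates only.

Consecutive displacements [-2,+3], [-6,+9], [-18,+27], [-54,+81] scale by a factor of 3 each step.
step 5: [-87,124] + [-162,+243] → [-249,367]

[-249,367]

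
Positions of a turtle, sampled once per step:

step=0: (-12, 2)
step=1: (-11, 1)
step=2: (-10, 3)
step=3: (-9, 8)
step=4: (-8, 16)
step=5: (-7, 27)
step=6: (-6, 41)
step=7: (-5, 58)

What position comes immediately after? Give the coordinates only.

(-4, 78)

Taking differences between consecutive positions: (+1, -1), (+1, +2), (+1, +5), (+1, +8), (+1, +11), (+1, +14), (+1, +17). These grow by (+0, +3) each step.
step 8: (-5, 58) + (+1, +20) → (-4, 78)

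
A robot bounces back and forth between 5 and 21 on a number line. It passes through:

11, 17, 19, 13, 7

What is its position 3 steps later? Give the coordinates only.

The value reflects between 5 and 21, moving 6 per step.
  step 5: 7 → 9
  step 6: 9 → 15
  step 7: 15 → 21

21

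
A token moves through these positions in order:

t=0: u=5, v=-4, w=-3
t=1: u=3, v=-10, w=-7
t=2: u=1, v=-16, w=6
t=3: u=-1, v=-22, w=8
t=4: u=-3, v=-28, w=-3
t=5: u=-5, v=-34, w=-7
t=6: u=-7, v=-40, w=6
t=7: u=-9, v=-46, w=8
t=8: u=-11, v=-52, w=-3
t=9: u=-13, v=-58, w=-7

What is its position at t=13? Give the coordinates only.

u=-21, v=-82, w=-7

The u coordinate changes by -2 each step, so at step 13 it is 5 + 13·(-2) = -21.
The v coordinate changes by -6 each step, so at step 13 it is -4 + 13·(-6) = -82.
The w coordinate repeats the cycle [-3, -7, 6, 8] with period 4; step 13 mod 4 = 1, giving -7.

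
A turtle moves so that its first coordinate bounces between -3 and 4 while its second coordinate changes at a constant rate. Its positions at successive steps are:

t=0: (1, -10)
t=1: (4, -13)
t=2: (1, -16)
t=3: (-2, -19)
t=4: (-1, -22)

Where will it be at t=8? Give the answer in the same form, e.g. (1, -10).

(-3, -34)

The first coordinate reflects between -3 and 4, moving 3 per step.
  step 5: -1 → 2
  step 6: 2 → 3
  step 7: 3 → 0
  step 8: 0 → -3
The second coordinate changes by -3 each step: at step 8 it is -34.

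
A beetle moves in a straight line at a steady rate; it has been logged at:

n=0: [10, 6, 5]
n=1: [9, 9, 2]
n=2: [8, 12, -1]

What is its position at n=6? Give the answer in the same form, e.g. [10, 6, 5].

[4, 24, -13]

Each step adds [-1, +3, -3] to the position.
step 3: [8, 12, -1] + [-1, +3, -3] → [7, 15, -4]
step 4: [7, 15, -4] + [-1, +3, -3] → [6, 18, -7]
step 5: [6, 18, -7] + [-1, +3, -3] → [5, 21, -10]
step 6: [5, 21, -10] + [-1, +3, -3] → [4, 24, -13]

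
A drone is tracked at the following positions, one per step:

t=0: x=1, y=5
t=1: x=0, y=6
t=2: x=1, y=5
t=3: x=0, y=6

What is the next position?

Consecutive displacements (-1,+1), (+1,-1), (-1,+1) scale by a factor of -1 each step.
step 4: x=0, y=6 + (+1,-1) → x=1, y=5

x=1, y=5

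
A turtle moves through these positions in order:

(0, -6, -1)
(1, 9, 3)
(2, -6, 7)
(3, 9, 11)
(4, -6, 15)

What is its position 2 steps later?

The first coordinate changes by +1 each step, so at step 6 it is 0 + 6·(1) = 6.
The second coordinate repeats the cycle [-6, 9] with period 2; step 6 mod 2 = 0, giving -6.
The third coordinate changes by +4 each step, so at step 6 it is -1 + 6·(4) = 23.

(6, -6, 23)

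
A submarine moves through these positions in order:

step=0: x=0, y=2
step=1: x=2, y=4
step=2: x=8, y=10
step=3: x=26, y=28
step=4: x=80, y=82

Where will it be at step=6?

Step-to-step displacements: (+2, +2), (+6, +6), (+18, +18), (+54, +54); each is 3× the previous.
step 5: x=80, y=82 + (+162, +162) → x=242, y=244
step 6: x=242, y=244 + (+486, +486) → x=728, y=730

x=728, y=730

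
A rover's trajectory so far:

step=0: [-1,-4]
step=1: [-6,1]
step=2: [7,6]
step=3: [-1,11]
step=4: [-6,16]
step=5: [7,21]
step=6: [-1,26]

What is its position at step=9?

[-1,41]

First: cycles through -1, -6, 7 every 3 steps. Step 9 lands at position 0 of the cycle → -1.
Second: linear, +5 per step → 41 at step 9.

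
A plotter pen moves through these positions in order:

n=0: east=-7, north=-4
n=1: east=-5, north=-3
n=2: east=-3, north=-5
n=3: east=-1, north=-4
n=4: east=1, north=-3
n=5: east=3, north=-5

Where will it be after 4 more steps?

east=11, north=-4

The east coordinate changes by +2 each step, so at step 9 it is -7 + 9·(2) = 11.
The north coordinate repeats the cycle [-4, -3, -5] with period 3; step 9 mod 3 = 0, giving -4.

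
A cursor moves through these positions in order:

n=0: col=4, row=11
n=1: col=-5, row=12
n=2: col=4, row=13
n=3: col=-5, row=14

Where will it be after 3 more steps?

The col coordinate repeats the cycle [4, -5] with period 2; step 6 mod 2 = 0, giving 4.
The row coordinate changes by +1 each step, so at step 6 it is 11 + 6·(1) = 17.

col=4, row=17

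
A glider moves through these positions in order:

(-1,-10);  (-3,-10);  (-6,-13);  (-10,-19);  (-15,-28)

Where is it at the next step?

(-21,-40)

Taking differences between consecutive positions: (-2,+0), (-3,-3), (-4,-6), (-5,-9). These grow by (-1,-3) each step.
step 5: (-15,-28) + (-6,-12) → (-21,-40)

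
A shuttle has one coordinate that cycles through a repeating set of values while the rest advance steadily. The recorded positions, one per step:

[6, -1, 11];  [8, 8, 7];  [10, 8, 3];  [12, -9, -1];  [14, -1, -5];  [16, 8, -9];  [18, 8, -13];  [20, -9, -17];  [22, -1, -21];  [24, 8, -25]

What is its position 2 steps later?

The first coordinate changes by +2 each step, so at step 11 it is 6 + 11·(2) = 28.
The second coordinate repeats the cycle [-1, 8, 8, -9] with period 4; step 11 mod 4 = 3, giving -9.
The third coordinate changes by -4 each step, so at step 11 it is 11 + 11·(-4) = -33.

[28, -9, -33]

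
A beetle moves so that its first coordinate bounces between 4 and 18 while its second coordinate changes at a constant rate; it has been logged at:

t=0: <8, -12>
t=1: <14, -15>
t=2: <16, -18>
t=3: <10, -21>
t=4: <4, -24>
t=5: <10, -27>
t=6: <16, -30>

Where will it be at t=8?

<8, -36>

The first coordinate reflects between 4 and 18, moving 6 per step.
  step 7: 16 → 14
  step 8: 14 → 8
The second coordinate changes by -3 each step: at step 8 it is -36.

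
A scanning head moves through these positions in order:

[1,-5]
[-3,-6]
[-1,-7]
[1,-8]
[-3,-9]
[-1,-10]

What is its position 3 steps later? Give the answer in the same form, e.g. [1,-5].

The first coordinate repeats the cycle [1, -3, -1] with period 3; step 8 mod 3 = 2, giving -1.
The second coordinate changes by -1 each step, so at step 8 it is -5 + 8·(-1) = -13.

[-1,-13]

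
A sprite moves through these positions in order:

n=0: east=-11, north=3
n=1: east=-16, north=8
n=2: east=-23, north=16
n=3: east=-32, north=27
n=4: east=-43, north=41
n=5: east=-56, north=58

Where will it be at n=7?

east=-88, north=101

First differences are (-5, +5), (-7, +8), (-9, +11), (-11, +14), (-13, +17); their common second difference is (-2, +3) (constant acceleration).
step 6: east=-56, north=58 + (-15, +20) → east=-71, north=78
step 7: east=-71, north=78 + (-17, +23) → east=-88, north=101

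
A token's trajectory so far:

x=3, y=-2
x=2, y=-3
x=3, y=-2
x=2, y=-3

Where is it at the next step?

x=3, y=-2

Consecutive displacements (-1, -1), (+1, +1), (-1, -1) scale by a factor of -1 each step.
step 4: x=2, y=-3 + (+1, +1) → x=3, y=-2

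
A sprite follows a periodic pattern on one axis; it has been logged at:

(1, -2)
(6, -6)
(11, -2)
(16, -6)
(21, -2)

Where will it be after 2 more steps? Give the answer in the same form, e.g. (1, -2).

(31, -2)

The first coordinate changes by +5 each step, so at step 6 it is 1 + 6·(5) = 31.
The second coordinate repeats the cycle [-2, -6] with period 2; step 6 mod 2 = 0, giving -2.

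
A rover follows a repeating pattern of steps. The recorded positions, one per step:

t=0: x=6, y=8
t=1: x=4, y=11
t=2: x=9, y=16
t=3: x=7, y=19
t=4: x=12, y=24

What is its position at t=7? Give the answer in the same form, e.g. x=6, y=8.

The moves between consecutive positions are (-2, +3), (+5, +5), (-2, +3), (+5, +5); they repeat the 2-cycle [(-2, +3), (+5, +5)].
step 5: apply (-2, +3) → x=10, y=27
step 6: apply (+5, +5) → x=15, y=32
step 7: apply (-2, +3) → x=13, y=35

x=13, y=35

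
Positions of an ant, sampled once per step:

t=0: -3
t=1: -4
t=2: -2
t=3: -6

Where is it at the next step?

Step-to-step displacements: -1, +2, -4; each is -2× the previous.
step 4: -6 + 8 → 2

2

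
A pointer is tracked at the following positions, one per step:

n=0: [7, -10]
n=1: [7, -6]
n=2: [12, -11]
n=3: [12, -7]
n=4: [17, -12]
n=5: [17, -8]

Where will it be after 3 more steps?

Step-to-step displacements: [+0, +4], [+5, -5], [+0, +4], [+5, -5], [+0, +4] — a repeating cycle of length 2.
step 6: apply [+5, -5] → [22, -13]
step 7: apply [+0, +4] → [22, -9]
step 8: apply [+5, -5] → [27, -14]

[27, -14]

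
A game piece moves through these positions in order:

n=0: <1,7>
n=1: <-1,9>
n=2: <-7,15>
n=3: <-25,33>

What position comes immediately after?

Consecutive displacements <-2,+2>, <-6,+6>, <-18,+18> scale by a factor of 3 each step.
step 4: <-25,33> + <-54,+54> → <-79,87>

<-79,87>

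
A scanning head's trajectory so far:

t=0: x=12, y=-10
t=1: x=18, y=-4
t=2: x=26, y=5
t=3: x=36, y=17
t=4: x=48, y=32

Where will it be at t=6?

x=78, y=71

Taking differences between consecutive positions: (+6, +6), (+8, +9), (+10, +12), (+12, +15). These grow by (+2, +3) each step.
step 5: x=48, y=32 + (+14, +18) → x=62, y=50
step 6: x=62, y=50 + (+16, +21) → x=78, y=71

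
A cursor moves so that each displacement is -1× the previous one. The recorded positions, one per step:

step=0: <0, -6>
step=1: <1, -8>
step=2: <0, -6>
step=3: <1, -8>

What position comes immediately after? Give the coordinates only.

Step-to-step displacements: <+1, -2>, <-1, +2>, <+1, -2>; each is -1× the previous.
step 4: <1, -8> + <-1, +2> → <0, -6>

<0, -6>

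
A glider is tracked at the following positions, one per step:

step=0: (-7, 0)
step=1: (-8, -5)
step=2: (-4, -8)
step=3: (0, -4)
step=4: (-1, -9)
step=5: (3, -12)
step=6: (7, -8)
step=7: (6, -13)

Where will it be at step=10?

(13, -17)

Step-to-step displacements: (-1, -5), (+4, -3), (+4, +4), (-1, -5), (+4, -3), (+4, +4), (-1, -5) — a repeating cycle of length 3.
step 8: apply (+4, -3) → (10, -16)
step 9: apply (+4, +4) → (14, -12)
step 10: apply (-1, -5) → (13, -17)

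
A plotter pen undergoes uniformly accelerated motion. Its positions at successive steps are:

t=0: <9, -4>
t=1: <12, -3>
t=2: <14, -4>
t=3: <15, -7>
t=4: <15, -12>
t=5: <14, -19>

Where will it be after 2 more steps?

<9, -39>

First differences are <+3, +1>, <+2, -1>, <+1, -3>, <+0, -5>, <-1, -7>; their common second difference is <-1, -2> (constant acceleration).
step 6: <14, -19> + <-2, -9> → <12, -28>
step 7: <12, -28> + <-3, -11> → <9, -39>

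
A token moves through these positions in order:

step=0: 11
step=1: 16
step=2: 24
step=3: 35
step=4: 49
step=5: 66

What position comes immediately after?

86

Taking differences between consecutive positions: +5, +8, +11, +14, +17. These grow by +3 each step.
step 6: 66 + 20 → 86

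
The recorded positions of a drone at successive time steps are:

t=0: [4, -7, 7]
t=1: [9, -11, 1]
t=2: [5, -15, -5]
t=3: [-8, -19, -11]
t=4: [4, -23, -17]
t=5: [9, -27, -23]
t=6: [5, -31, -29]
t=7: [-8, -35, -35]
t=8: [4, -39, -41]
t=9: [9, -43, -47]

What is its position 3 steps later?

[4, -55, -65]

The first coordinate repeats the cycle [4, 9, 5, -8] with period 4; step 12 mod 4 = 0, giving 4.
The second coordinate changes by -4 each step, so at step 12 it is -7 + 12·(-4) = -55.
The third coordinate changes by -6 each step, so at step 12 it is 7 + 12·(-6) = -65.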